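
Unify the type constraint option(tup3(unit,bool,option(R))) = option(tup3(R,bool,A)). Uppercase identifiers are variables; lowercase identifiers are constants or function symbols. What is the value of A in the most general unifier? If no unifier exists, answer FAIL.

Decompose option/1: tup3(unit,bool,option(R)) = tup3(R,bool,A).
Decompose tup3/3: unit = R,  bool = bool,  option(R) = A.
Bind R := unit; substituting into the one remaining equation that mentions R gives: option(unit) = A.
Delete trivial equation bool = bool.
Bind A := option(unit).
MGU = { R -> unit, A -> option(unit) }, so A -> option(unit).

option(unit)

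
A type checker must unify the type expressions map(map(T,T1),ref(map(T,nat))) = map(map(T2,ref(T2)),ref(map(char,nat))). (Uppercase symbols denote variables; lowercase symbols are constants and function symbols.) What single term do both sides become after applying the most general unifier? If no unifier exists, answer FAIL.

map(map(char,ref(char)),ref(map(char,nat)))

Decompose map/2: map(T,T1) = map(T2,ref(T2)),  ref(map(T,nat)) = ref(map(char,nat)).
Decompose map/2: T = T2,  T1 = ref(T2).
Bind T := T2; substituting into the one remaining equation that mentions T gives: ref(map(T2,nat)) = ref(map(char,nat)).
Bind T1 := ref(T2); no other remaining equation mentions T1.
Decompose ref/1: map(T2,nat) = map(char,nat).
Decompose map/2: T2 = char,  nat = nat.
Bind T2 := char; no other remaining equation mentions T2. Substituting into the earlier bindings gives T := char, T1 := ref(char).
Delete trivial equation nat = nat.
Applying the MGU to either side gives map(map(char,ref(char)),ref(map(char,nat))).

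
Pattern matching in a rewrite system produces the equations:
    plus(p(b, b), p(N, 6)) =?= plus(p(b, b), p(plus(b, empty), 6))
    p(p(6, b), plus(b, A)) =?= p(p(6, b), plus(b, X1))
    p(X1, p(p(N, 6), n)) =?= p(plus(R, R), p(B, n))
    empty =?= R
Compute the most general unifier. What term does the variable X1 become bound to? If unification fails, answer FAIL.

Decompose plus/2: p(b, b) =?= p(b, b),  p(N, 6) =?= p(plus(b, empty), 6).
Delete trivial equation p(b, b) =?= p(b, b).
Decompose p/2: N =?= plus(b, empty),  6 =?= 6.
Bind N := plus(b, empty); substituting into the one remaining equation that mentions N gives: p(X1, p(p(plus(b, empty), 6), n)) =?= p(plus(R, R), p(B, n)).
Delete trivial equation 6 =?= 6.
Decompose p/2: p(6, b) =?= p(6, b),  plus(b, A) =?= plus(b, X1).
Delete trivial equation p(6, b) =?= p(6, b).
Decompose plus/2: b =?= b,  A =?= X1.
Delete trivial equation b =?= b.
Bind A := X1; no other remaining equation mentions A.
Decompose p/2: X1 =?= plus(R, R),  p(p(plus(b, empty), 6), n) =?= p(B, n).
Bind X1 := plus(R, R); no other remaining equation mentions X1. Substituting into the earlier binding gives A := plus(R, R).
Decompose p/2: p(plus(b, empty), 6) =?= B,  n =?= n.
Bind B := p(plus(b, empty), 6); no other remaining equation mentions B.
Delete trivial equation n =?= n.
Bind R := empty. Substituting into the earlier bindings gives A := plus(empty, empty), X1 := plus(empty, empty).
MGU = { N ↦ plus(b, empty), A ↦ plus(empty, empty), X1 ↦ plus(empty, empty), B ↦ p(plus(b, empty), 6), R ↦ empty }, so X1 ↦ plus(empty, empty).

plus(empty, empty)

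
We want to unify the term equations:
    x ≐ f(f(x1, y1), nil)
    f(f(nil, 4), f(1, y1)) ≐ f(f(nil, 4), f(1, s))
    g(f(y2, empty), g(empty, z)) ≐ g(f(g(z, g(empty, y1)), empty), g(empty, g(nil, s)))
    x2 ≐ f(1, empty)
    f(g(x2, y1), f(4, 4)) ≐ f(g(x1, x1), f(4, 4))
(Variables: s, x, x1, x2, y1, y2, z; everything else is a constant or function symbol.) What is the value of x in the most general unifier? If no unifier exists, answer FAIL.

Bind x := f(f(x1, y1), nil); no other remaining equation mentions x.
Decompose f/2: f(nil, 4) ≐ f(nil, 4),  f(1, y1) ≐ f(1, s).
Delete trivial equation f(nil, 4) ≐ f(nil, 4).
Decompose f/2: 1 ≐ 1,  y1 ≐ s.
Delete trivial equation 1 ≐ 1.
Bind y1 := s; substituting into the 2 remaining equations that mention y1 gives: g(f(y2, empty), g(empty, z)) ≐ g(f(g(z, g(empty, s)), empty), g(empty, g(nil, s))),  f(g(x2, s), f(4, 4)) ≐ f(g(x1, x1), f(4, 4)). Substituting into the earlier binding gives x := f(f(x1, s), nil).
Decompose g/2: f(y2, empty) ≐ f(g(z, g(empty, s)), empty),  g(empty, z) ≐ g(empty, g(nil, s)).
Decompose f/2: y2 ≐ g(z, g(empty, s)),  empty ≐ empty.
Bind y2 := g(z, g(empty, s)); no other remaining equation mentions y2.
Delete trivial equation empty ≐ empty.
Decompose g/2: empty ≐ empty,  z ≐ g(nil, s).
Delete trivial equation empty ≐ empty.
Bind z := g(nil, s); no other remaining equation mentions z. Substituting into the earlier binding gives y2 := g(g(nil, s), g(empty, s)).
Bind x2 := f(1, empty); substituting into the remaining equation gives: f(g(f(1, empty), s), f(4, 4)) ≐ f(g(x1, x1), f(4, 4)).
Decompose f/2: g(f(1, empty), s) ≐ g(x1, x1),  f(4, 4) ≐ f(4, 4).
Decompose g/2: f(1, empty) ≐ x1,  s ≐ x1.
Bind x1 := f(1, empty); substituting into the one remaining equation that mentions x1 gives: s ≐ f(1, empty). Substituting into the earlier binding gives x := f(f(f(1, empty), s), nil).
Bind s := f(1, empty); no other remaining equation mentions s. Substituting into the earlier bindings gives x := f(f(f(1, empty), f(1, empty)), nil), y1 := f(1, empty), y2 := g(g(nil, f(1, empty)), g(empty, f(1, empty))), z := g(nil, f(1, empty)).
Delete trivial equation f(4, 4) ≐ f(4, 4).
MGU = { x ↦ f(f(f(1, empty), f(1, empty)), nil), y1 ↦ f(1, empty), y2 ↦ g(g(nil, f(1, empty)), g(empty, f(1, empty))), z ↦ g(nil, f(1, empty)), x2 ↦ f(1, empty), x1 ↦ f(1, empty), s ↦ f(1, empty) }, so x ↦ f(f(f(1, empty), f(1, empty)), nil).

f(f(f(1, empty), f(1, empty)), nil)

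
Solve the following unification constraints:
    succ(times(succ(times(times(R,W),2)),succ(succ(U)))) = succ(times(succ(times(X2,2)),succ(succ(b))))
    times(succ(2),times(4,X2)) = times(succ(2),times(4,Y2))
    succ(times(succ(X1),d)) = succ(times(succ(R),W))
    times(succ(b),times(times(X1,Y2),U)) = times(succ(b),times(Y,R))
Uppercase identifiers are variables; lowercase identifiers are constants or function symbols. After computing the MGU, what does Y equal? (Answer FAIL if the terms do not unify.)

Decompose succ/1: times(succ(times(times(R,W),2)),succ(succ(U))) = times(succ(times(X2,2)),succ(succ(b))).
Decompose times/2: succ(times(times(R,W),2)) = succ(times(X2,2)),  succ(succ(U)) = succ(succ(b)).
Decompose succ/1: times(times(R,W),2) = times(X2,2).
Decompose times/2: times(R,W) = X2,  2 = 2.
Bind X2 := times(R,W); substituting into the one remaining equation that mentions X2 gives: times(succ(2),times(4,times(R,W))) = times(succ(2),times(4,Y2)).
Delete trivial equation 2 = 2.
Decompose succ/1: succ(U) = succ(b).
Decompose succ/1: U = b.
Bind U := b; substituting into the one remaining equation that mentions U gives: times(succ(b),times(times(X1,Y2),b)) = times(succ(b),times(Y,R)).
Decompose times/2: succ(2) = succ(2),  times(4,times(R,W)) = times(4,Y2).
Delete trivial equation succ(2) = succ(2).
Decompose times/2: 4 = 4,  times(R,W) = Y2.
Delete trivial equation 4 = 4.
Bind Y2 := times(R,W); substituting into the one remaining equation that mentions Y2 gives: times(succ(b),times(times(X1,times(R,W)),b)) = times(succ(b),times(Y,R)).
Decompose succ/1: times(succ(X1),d) = times(succ(R),W).
Decompose times/2: succ(X1) = succ(R),  d = W.
Decompose succ/1: X1 = R.
Bind X1 := R; substituting into the one remaining equation that mentions X1 gives: times(succ(b),times(times(R,times(R,W)),b)) = times(succ(b),times(Y,R)).
Bind W := d; substituting into the remaining equation gives: times(succ(b),times(times(R,times(R,d)),b)) = times(succ(b),times(Y,R)). Substituting into the earlier bindings gives X2 := times(R,d), Y2 := times(R,d).
Decompose times/2: succ(b) = succ(b),  times(times(R,times(R,d)),b) = times(Y,R).
Delete trivial equation succ(b) = succ(b).
Decompose times/2: times(R,times(R,d)) = Y,  b = R.
Bind Y := times(R,times(R,d)); no other remaining equation mentions Y.
Bind R := b. Substituting into the earlier bindings gives X2 := times(b,d), Y2 := times(b,d), X1 := b, Y := times(b,times(b,d)).
MGU = { X2 := times(b,d), U := b, Y2 := times(b,d), X1 := b, W := d, Y := times(b,times(b,d)), R := b }, so Y := times(b,times(b,d)).

times(b,times(b,d))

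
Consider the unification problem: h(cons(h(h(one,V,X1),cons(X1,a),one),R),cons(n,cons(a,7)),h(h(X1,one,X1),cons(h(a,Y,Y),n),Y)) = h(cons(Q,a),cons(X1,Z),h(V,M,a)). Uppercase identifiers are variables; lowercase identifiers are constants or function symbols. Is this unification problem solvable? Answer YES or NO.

Decompose h/3: cons(h(h(one,V,X1),cons(X1,a),one),R) = cons(Q,a),  cons(n,cons(a,7)) = cons(X1,Z),  h(h(X1,one,X1),cons(h(a,Y,Y),n),Y) = h(V,M,a).
Decompose cons/2: h(h(one,V,X1),cons(X1,a),one) = Q,  R = a.
Bind Q := h(h(one,V,X1),cons(X1,a),one); no other remaining equation mentions Q.
Bind R := a; no other remaining equation mentions R.
Decompose cons/2: n = X1,  cons(a,7) = Z.
Bind X1 := n; substituting into the one remaining equation that mentions X1 gives: h(h(n,one,n),cons(h(a,Y,Y),n),Y) = h(V,M,a). Substituting into the earlier binding gives Q := h(h(one,V,n),cons(n,a),one).
Bind Z := cons(a,7); no other remaining equation mentions Z.
Decompose h/3: h(n,one,n) = V,  cons(h(a,Y,Y),n) = M,  Y = a.
Bind V := h(n,one,n); no other remaining equation mentions V. Substituting into the earlier binding gives Q := h(h(one,h(n,one,n),n),cons(n,a),one).
Bind M := cons(h(a,Y,Y),n); no other remaining equation mentions M.
Bind Y := a. Substituting into the earlier binding gives M := cons(h(a,a,a),n).
No equations remain and no clash or occurs-check failure arose, so a unifier exists.

YES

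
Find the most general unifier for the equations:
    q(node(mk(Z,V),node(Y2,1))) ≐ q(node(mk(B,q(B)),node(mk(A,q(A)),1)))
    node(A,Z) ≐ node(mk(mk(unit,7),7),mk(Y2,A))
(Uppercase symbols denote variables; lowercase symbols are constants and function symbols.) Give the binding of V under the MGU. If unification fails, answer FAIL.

Decompose q/1: node(mk(Z,V),node(Y2,1)) ≐ node(mk(B,q(B)),node(mk(A,q(A)),1)).
Decompose node/2: mk(Z,V) ≐ mk(B,q(B)),  node(Y2,1) ≐ node(mk(A,q(A)),1).
Decompose mk/2: Z ≐ B,  V ≐ q(B).
Bind Z := B; substituting into the one remaining equation that mentions Z gives: node(A,B) ≐ node(mk(mk(unit,7),7),mk(Y2,A)).
Bind V := q(B); no other remaining equation mentions V.
Decompose node/2: Y2 ≐ mk(A,q(A)),  1 ≐ 1.
Bind Y2 := mk(A,q(A)); substituting into the one remaining equation that mentions Y2 gives: node(A,B) ≐ node(mk(mk(unit,7),7),mk(mk(A,q(A)),A)).
Delete trivial equation 1 ≐ 1.
Decompose node/2: A ≐ mk(mk(unit,7),7),  B ≐ mk(mk(A,q(A)),A).
Bind A := mk(mk(unit,7),7); substituting into the remaining equation gives: B ≐ mk(mk(mk(mk(unit,7),7),q(mk(mk(unit,7),7))),mk(mk(unit,7),7)). Substituting into the earlier binding gives Y2 := mk(mk(mk(unit,7),7),q(mk(mk(unit,7),7))).
Bind B := mk(mk(mk(mk(unit,7),7),q(mk(mk(unit,7),7))),mk(mk(unit,7),7)). Substituting into the earlier bindings gives Z := mk(mk(mk(mk(unit,7),7),q(mk(mk(unit,7),7))),mk(mk(unit,7),7)), V := q(mk(mk(mk(mk(unit,7),7),q(mk(mk(unit,7),7))),mk(mk(unit,7),7))).
MGU = { Z := mk(mk(mk(mk(unit,7),7),q(mk(mk(unit,7),7))),mk(mk(unit,7),7)), V := q(mk(mk(mk(mk(unit,7),7),q(mk(mk(unit,7),7))),mk(mk(unit,7),7))), Y2 := mk(mk(mk(unit,7),7),q(mk(mk(unit,7),7))), A := mk(mk(unit,7),7), B := mk(mk(mk(mk(unit,7),7),q(mk(mk(unit,7),7))),mk(mk(unit,7),7)) }, so V := q(mk(mk(mk(mk(unit,7),7),q(mk(mk(unit,7),7))),mk(mk(unit,7),7))).

q(mk(mk(mk(mk(unit,7),7),q(mk(mk(unit,7),7))),mk(mk(unit,7),7)))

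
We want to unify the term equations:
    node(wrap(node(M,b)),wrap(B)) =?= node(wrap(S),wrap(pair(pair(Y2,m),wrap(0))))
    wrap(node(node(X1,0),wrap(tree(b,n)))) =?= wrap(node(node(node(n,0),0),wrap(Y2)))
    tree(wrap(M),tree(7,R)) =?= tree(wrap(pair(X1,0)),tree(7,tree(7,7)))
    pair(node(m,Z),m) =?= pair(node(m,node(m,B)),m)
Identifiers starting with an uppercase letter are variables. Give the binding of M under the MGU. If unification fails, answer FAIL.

Decompose node/2: wrap(node(M,b)) =?= wrap(S),  wrap(B) =?= wrap(pair(pair(Y2,m),wrap(0))).
Decompose wrap/1: node(M,b) =?= S.
Bind S := node(M,b); no other remaining equation mentions S.
Decompose wrap/1: B =?= pair(pair(Y2,m),wrap(0)).
Bind B := pair(pair(Y2,m),wrap(0)); substituting into the one remaining equation that mentions B gives: pair(node(m,Z),m) =?= pair(node(m,node(m,pair(pair(Y2,m),wrap(0)))),m).
Decompose wrap/1: node(node(X1,0),wrap(tree(b,n))) =?= node(node(node(n,0),0),wrap(Y2)).
Decompose node/2: node(X1,0) =?= node(node(n,0),0),  wrap(tree(b,n)) =?= wrap(Y2).
Decompose node/2: X1 =?= node(n,0),  0 =?= 0.
Bind X1 := node(n,0); substituting into the one remaining equation that mentions X1 gives: tree(wrap(M),tree(7,R)) =?= tree(wrap(pair(node(n,0),0)),tree(7,tree(7,7))).
Delete trivial equation 0 =?= 0.
Decompose wrap/1: tree(b,n) =?= Y2.
Bind Y2 := tree(b,n); substituting into the one remaining equation that mentions Y2 gives: pair(node(m,Z),m) =?= pair(node(m,node(m,pair(pair(tree(b,n),m),wrap(0)))),m). Substituting into the earlier binding gives B := pair(pair(tree(b,n),m),wrap(0)).
Decompose tree/2: wrap(M) =?= wrap(pair(node(n,0),0)),  tree(7,R) =?= tree(7,tree(7,7)).
Decompose wrap/1: M =?= pair(node(n,0),0).
Bind M := pair(node(n,0),0); no other remaining equation mentions M. Substituting into the earlier binding gives S := node(pair(node(n,0),0),b).
Decompose tree/2: 7 =?= 7,  R =?= tree(7,7).
Delete trivial equation 7 =?= 7.
Bind R := tree(7,7); no other remaining equation mentions R.
Decompose pair/2: node(m,Z) =?= node(m,node(m,pair(pair(tree(b,n),m),wrap(0)))),  m =?= m.
Decompose node/2: m =?= m,  Z =?= node(m,pair(pair(tree(b,n),m),wrap(0))).
Delete trivial equation m =?= m.
Bind Z := node(m,pair(pair(tree(b,n),m),wrap(0))); no other remaining equation mentions Z.
Delete trivial equation m =?= m.
MGU = { S ↦ node(pair(node(n,0),0),b), B ↦ pair(pair(tree(b,n),m),wrap(0)), X1 ↦ node(n,0), Y2 ↦ tree(b,n), M ↦ pair(node(n,0),0), R ↦ tree(7,7), Z ↦ node(m,pair(pair(tree(b,n),m),wrap(0))) }, so M ↦ pair(node(n,0),0).

pair(node(n,0),0)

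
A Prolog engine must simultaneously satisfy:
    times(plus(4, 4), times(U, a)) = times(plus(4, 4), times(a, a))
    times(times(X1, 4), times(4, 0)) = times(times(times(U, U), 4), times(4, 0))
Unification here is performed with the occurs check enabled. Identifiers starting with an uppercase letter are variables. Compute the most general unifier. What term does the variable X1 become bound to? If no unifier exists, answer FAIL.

times(a, a)

Decompose times/2: plus(4, 4) = plus(4, 4),  times(U, a) = times(a, a).
Delete trivial equation plus(4, 4) = plus(4, 4).
Decompose times/2: U = a,  a = a.
Bind U := a; substituting into the one remaining equation that mentions U gives: times(times(X1, 4), times(4, 0)) = times(times(times(a, a), 4), times(4, 0)).
Delete trivial equation a = a.
Decompose times/2: times(X1, 4) = times(times(a, a), 4),  times(4, 0) = times(4, 0).
Decompose times/2: X1 = times(a, a),  4 = 4.
Bind X1 := times(a, a); no other remaining equation mentions X1.
Delete trivial equation 4 = 4.
Delete trivial equation times(4, 0) = times(4, 0).
MGU = { U = a, X1 = times(a, a) }, so X1 = times(a, a).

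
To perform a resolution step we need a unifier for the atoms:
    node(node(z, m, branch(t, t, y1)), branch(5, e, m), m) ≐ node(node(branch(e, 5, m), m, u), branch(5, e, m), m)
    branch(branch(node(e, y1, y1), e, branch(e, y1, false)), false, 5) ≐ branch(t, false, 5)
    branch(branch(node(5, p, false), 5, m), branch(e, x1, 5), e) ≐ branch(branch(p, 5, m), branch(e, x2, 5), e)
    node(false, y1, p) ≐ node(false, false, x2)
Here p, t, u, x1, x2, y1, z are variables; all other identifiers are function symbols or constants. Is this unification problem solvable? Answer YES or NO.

Decompose node/3: node(z, m, branch(t, t, y1)) ≐ node(branch(e, 5, m), m, u),  branch(5, e, m) ≐ branch(5, e, m),  m ≐ m.
Decompose node/3: z ≐ branch(e, 5, m),  m ≐ m,  branch(t, t, y1) ≐ u.
Bind z := branch(e, 5, m); no other remaining equation mentions z.
Delete trivial equation m ≐ m.
Bind u := branch(t, t, y1); no other remaining equation mentions u.
Delete trivial equation branch(5, e, m) ≐ branch(5, e, m).
Delete trivial equation m ≐ m.
Decompose branch/3: branch(node(e, y1, y1), e, branch(e, y1, false)) ≐ t,  false ≐ false,  5 ≐ 5.
Bind t := branch(node(e, y1, y1), e, branch(e, y1, false)); no other remaining equation mentions t. Substituting into the earlier binding gives u := branch(branch(node(e, y1, y1), e, branch(e, y1, false)), branch(node(e, y1, y1), e, branch(e, y1, false)), y1).
Delete trivial equation false ≐ false.
Delete trivial equation 5 ≐ 5.
Decompose branch/3: branch(node(5, p, false), 5, m) ≐ branch(p, 5, m),  branch(e, x1, 5) ≐ branch(e, x2, 5),  e ≐ e.
Decompose branch/3: node(5, p, false) ≐ p,  5 ≐ 5,  m ≐ m.
Occurs check fails: p occurs in node(5, p, false); the equation p ≐ node(5, p, false) has no finite solution.

NO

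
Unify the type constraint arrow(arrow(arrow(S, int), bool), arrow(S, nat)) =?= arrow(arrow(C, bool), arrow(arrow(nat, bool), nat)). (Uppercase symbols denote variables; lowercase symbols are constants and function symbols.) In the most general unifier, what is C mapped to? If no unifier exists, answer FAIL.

arrow(arrow(nat, bool), int)

Decompose arrow/2: arrow(arrow(S, int), bool) =?= arrow(C, bool),  arrow(S, nat) =?= arrow(arrow(nat, bool), nat).
Decompose arrow/2: arrow(S, int) =?= C,  bool =?= bool.
Bind C := arrow(S, int); no other remaining equation mentions C.
Delete trivial equation bool =?= bool.
Decompose arrow/2: S =?= arrow(nat, bool),  nat =?= nat.
Bind S := arrow(nat, bool); no other remaining equation mentions S. Substituting into the earlier binding gives C := arrow(arrow(nat, bool), int).
Delete trivial equation nat =?= nat.
MGU = { C ↦ arrow(arrow(nat, bool), int), S ↦ arrow(nat, bool) }, so C ↦ arrow(arrow(nat, bool), int).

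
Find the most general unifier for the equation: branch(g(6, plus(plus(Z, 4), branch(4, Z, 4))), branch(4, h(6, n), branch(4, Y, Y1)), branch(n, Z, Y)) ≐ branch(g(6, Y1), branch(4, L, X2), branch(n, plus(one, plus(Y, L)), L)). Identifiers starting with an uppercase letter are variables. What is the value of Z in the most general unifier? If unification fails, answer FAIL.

Decompose branch/3: g(6, plus(plus(Z, 4), branch(4, Z, 4))) ≐ g(6, Y1),  branch(4, h(6, n), branch(4, Y, Y1)) ≐ branch(4, L, X2),  branch(n, Z, Y) ≐ branch(n, plus(one, plus(Y, L)), L).
Decompose g/2: 6 ≐ 6,  plus(plus(Z, 4), branch(4, Z, 4)) ≐ Y1.
Delete trivial equation 6 ≐ 6.
Bind Y1 := plus(plus(Z, 4), branch(4, Z, 4)); substituting into the one remaining equation that mentions Y1 gives: branch(4, h(6, n), branch(4, Y, plus(plus(Z, 4), branch(4, Z, 4)))) ≐ branch(4, L, X2).
Decompose branch/3: 4 ≐ 4,  h(6, n) ≐ L,  branch(4, Y, plus(plus(Z, 4), branch(4, Z, 4))) ≐ X2.
Delete trivial equation 4 ≐ 4.
Bind L := h(6, n); substituting into the one remaining equation that mentions L gives: branch(n, Z, Y) ≐ branch(n, plus(one, plus(Y, h(6, n))), h(6, n)).
Bind X2 := branch(4, Y, plus(plus(Z, 4), branch(4, Z, 4))); no other remaining equation mentions X2.
Decompose branch/3: n ≐ n,  Z ≐ plus(one, plus(Y, h(6, n))),  Y ≐ h(6, n).
Delete trivial equation n ≐ n.
Bind Z := plus(one, plus(Y, h(6, n))); no other remaining equation mentions Z. Substituting into the earlier bindings gives Y1 := plus(plus(plus(one, plus(Y, h(6, n))), 4), branch(4, plus(one, plus(Y, h(6, n))), 4)), X2 := branch(4, Y, plus(plus(plus(one, plus(Y, h(6, n))), 4), branch(4, plus(one, plus(Y, h(6, n))), 4))).
Bind Y := h(6, n). Substituting into the earlier bindings gives Y1 := plus(plus(plus(one, plus(h(6, n), h(6, n))), 4), branch(4, plus(one, plus(h(6, n), h(6, n))), 4)), X2 := branch(4, h(6, n), plus(plus(plus(one, plus(h(6, n), h(6, n))), 4), branch(4, plus(one, plus(h(6, n), h(6, n))), 4))), Z := plus(one, plus(h(6, n), h(6, n))).
MGU = { Y1 -> plus(plus(plus(one, plus(h(6, n), h(6, n))), 4), branch(4, plus(one, plus(h(6, n), h(6, n))), 4)), L -> h(6, n), X2 -> branch(4, h(6, n), plus(plus(plus(one, plus(h(6, n), h(6, n))), 4), branch(4, plus(one, plus(h(6, n), h(6, n))), 4))), Z -> plus(one, plus(h(6, n), h(6, n))), Y -> h(6, n) }, so Z -> plus(one, plus(h(6, n), h(6, n))).

plus(one, plus(h(6, n), h(6, n)))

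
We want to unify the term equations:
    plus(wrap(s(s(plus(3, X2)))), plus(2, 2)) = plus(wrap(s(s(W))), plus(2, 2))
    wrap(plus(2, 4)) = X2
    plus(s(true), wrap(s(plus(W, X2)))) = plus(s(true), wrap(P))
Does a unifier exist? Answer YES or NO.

Decompose plus/2: wrap(s(s(plus(3, X2)))) = wrap(s(s(W))),  plus(2, 2) = plus(2, 2).
Decompose wrap/1: s(s(plus(3, X2))) = s(s(W)).
Decompose s/1: s(plus(3, X2)) = s(W).
Decompose s/1: plus(3, X2) = W.
Bind W := plus(3, X2); substituting into the one remaining equation that mentions W gives: plus(s(true), wrap(s(plus(plus(3, X2), X2)))) = plus(s(true), wrap(P)).
Delete trivial equation plus(2, 2) = plus(2, 2).
Bind X2 := wrap(plus(2, 4)); substituting into the remaining equation gives: plus(s(true), wrap(s(plus(plus(3, wrap(plus(2, 4))), wrap(plus(2, 4)))))) = plus(s(true), wrap(P)). Substituting into the earlier binding gives W := plus(3, wrap(plus(2, 4))).
Decompose plus/2: s(true) = s(true),  wrap(s(plus(plus(3, wrap(plus(2, 4))), wrap(plus(2, 4))))) = wrap(P).
Delete trivial equation s(true) = s(true).
Decompose wrap/1: s(plus(plus(3, wrap(plus(2, 4))), wrap(plus(2, 4)))) = P.
Bind P := s(plus(plus(3, wrap(plus(2, 4))), wrap(plus(2, 4)))).
No equations remain and no clash or occurs-check failure arose, so a unifier exists.

YES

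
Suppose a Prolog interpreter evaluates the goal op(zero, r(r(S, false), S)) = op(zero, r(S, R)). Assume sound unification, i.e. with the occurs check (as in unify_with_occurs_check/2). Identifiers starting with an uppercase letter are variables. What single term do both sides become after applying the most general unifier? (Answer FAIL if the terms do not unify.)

FAIL

Decompose op/2: zero = zero,  r(r(S, false), S) = r(S, R).
Delete trivial equation zero = zero.
Decompose r/2: r(S, false) = S,  S = R.
Occurs check fails: S occurs in r(S, false); the equation S = r(S, false) has no finite solution.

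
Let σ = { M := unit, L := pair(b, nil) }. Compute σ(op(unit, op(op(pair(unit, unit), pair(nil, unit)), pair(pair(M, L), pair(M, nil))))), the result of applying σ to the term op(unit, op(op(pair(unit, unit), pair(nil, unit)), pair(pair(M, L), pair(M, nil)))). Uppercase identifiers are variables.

op(unit, op(op(pair(unit, unit), pair(nil, unit)), pair(pair(unit, pair(b, nil)), pair(unit, nil))))

Replace each occurrence of M with unit.
Replace each occurrence of L with pair(b, nil).
Result: op(unit, op(op(pair(unit, unit), pair(nil, unit)), pair(pair(unit, pair(b, nil)), pair(unit, nil)))).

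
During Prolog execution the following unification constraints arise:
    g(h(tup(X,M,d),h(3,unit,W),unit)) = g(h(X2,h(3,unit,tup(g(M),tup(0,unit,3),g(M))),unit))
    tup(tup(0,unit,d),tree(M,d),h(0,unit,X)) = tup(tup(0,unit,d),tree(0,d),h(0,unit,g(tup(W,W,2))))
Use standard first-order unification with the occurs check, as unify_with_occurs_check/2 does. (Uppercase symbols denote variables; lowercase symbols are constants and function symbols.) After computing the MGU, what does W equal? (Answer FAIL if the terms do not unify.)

Decompose g/1: h(tup(X,M,d),h(3,unit,W),unit) = h(X2,h(3,unit,tup(g(M),tup(0,unit,3),g(M))),unit).
Decompose h/3: tup(X,M,d) = X2,  h(3,unit,W) = h(3,unit,tup(g(M),tup(0,unit,3),g(M))),  unit = unit.
Bind X2 := tup(X,M,d); no other remaining equation mentions X2.
Decompose h/3: 3 = 3,  unit = unit,  W = tup(g(M),tup(0,unit,3),g(M)).
Delete trivial equation 3 = 3.
Delete trivial equation unit = unit.
Bind W := tup(g(M),tup(0,unit,3),g(M)); substituting into the one remaining equation that mentions W gives: tup(tup(0,unit,d),tree(M,d),h(0,unit,X)) = tup(tup(0,unit,d),tree(0,d),h(0,unit,g(tup(tup(g(M),tup(0,unit,3),g(M)),tup(g(M),tup(0,unit,3),g(M)),2)))).
Delete trivial equation unit = unit.
Decompose tup/3: tup(0,unit,d) = tup(0,unit,d),  tree(M,d) = tree(0,d),  h(0,unit,X) = h(0,unit,g(tup(tup(g(M),tup(0,unit,3),g(M)),tup(g(M),tup(0,unit,3),g(M)),2))).
Delete trivial equation tup(0,unit,d) = tup(0,unit,d).
Decompose tree/2: M = 0,  d = d.
Bind M := 0; substituting into the one remaining equation that mentions M gives: h(0,unit,X) = h(0,unit,g(tup(tup(g(0),tup(0,unit,3),g(0)),tup(g(0),tup(0,unit,3),g(0)),2))). Substituting into the earlier bindings gives X2 := tup(X,0,d), W := tup(g(0),tup(0,unit,3),g(0)).
Delete trivial equation d = d.
Decompose h/3: 0 = 0,  unit = unit,  X = g(tup(tup(g(0),tup(0,unit,3),g(0)),tup(g(0),tup(0,unit,3),g(0)),2)).
Delete trivial equation 0 = 0.
Delete trivial equation unit = unit.
Bind X := g(tup(tup(g(0),tup(0,unit,3),g(0)),tup(g(0),tup(0,unit,3),g(0)),2)). Substituting into the earlier binding gives X2 := tup(g(tup(tup(g(0),tup(0,unit,3),g(0)),tup(g(0),tup(0,unit,3),g(0)),2)),0,d).
MGU = { X2 -> tup(g(tup(tup(g(0),tup(0,unit,3),g(0)),tup(g(0),tup(0,unit,3),g(0)),2)),0,d), W -> tup(g(0),tup(0,unit,3),g(0)), M -> 0, X -> g(tup(tup(g(0),tup(0,unit,3),g(0)),tup(g(0),tup(0,unit,3),g(0)),2)) }, so W -> tup(g(0),tup(0,unit,3),g(0)).

tup(g(0),tup(0,unit,3),g(0))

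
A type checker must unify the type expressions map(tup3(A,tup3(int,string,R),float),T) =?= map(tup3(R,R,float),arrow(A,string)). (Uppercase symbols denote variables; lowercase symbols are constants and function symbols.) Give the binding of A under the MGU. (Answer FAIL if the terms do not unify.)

Decompose map/2: tup3(A,tup3(int,string,R),float) =?= tup3(R,R,float),  T =?= arrow(A,string).
Decompose tup3/3: A =?= R,  tup3(int,string,R) =?= R,  float =?= float.
Bind A := R; substituting into the one remaining equation that mentions A gives: T =?= arrow(R,string).
Occurs check fails: R occurs in tup3(int,string,R); the equation R =?= tup3(int,string,R) has no finite solution.

FAIL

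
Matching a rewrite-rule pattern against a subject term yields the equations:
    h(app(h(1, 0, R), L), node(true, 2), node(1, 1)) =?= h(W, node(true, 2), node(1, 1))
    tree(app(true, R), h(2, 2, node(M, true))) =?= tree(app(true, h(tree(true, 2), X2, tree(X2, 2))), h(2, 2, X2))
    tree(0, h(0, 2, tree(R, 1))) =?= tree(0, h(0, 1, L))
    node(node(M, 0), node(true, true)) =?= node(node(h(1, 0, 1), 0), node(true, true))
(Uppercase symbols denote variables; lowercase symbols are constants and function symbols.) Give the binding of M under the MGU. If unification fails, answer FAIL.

FAIL

Decompose h/3: app(h(1, 0, R), L) =?= W,  node(true, 2) =?= node(true, 2),  node(1, 1) =?= node(1, 1).
Bind W := app(h(1, 0, R), L); no other remaining equation mentions W.
Delete trivial equation node(true, 2) =?= node(true, 2).
Delete trivial equation node(1, 1) =?= node(1, 1).
Decompose tree/2: app(true, R) =?= app(true, h(tree(true, 2), X2, tree(X2, 2))),  h(2, 2, node(M, true)) =?= h(2, 2, X2).
Decompose app/2: true =?= true,  R =?= h(tree(true, 2), X2, tree(X2, 2)).
Delete trivial equation true =?= true.
Bind R := h(tree(true, 2), X2, tree(X2, 2)); substituting into the one remaining equation that mentions R gives: tree(0, h(0, 2, tree(h(tree(true, 2), X2, tree(X2, 2)), 1))) =?= tree(0, h(0, 1, L)). Substituting into the earlier binding gives W := app(h(1, 0, h(tree(true, 2), X2, tree(X2, 2))), L).
Decompose h/3: 2 =?= 2,  2 =?= 2,  node(M, true) =?= X2.
Delete trivial equation 2 =?= 2.
Delete trivial equation 2 =?= 2.
Bind X2 := node(M, true); substituting into the one remaining equation that mentions X2 gives: tree(0, h(0, 2, tree(h(tree(true, 2), node(M, true), tree(node(M, true), 2)), 1))) =?= tree(0, h(0, 1, L)). Substituting into the earlier bindings gives W := app(h(1, 0, h(tree(true, 2), node(M, true), tree(node(M, true), 2))), L), R := h(tree(true, 2), node(M, true), tree(node(M, true), 2)).
Decompose tree/2: 0 =?= 0,  h(0, 2, tree(h(tree(true, 2), node(M, true), tree(node(M, true), 2)), 1)) =?= h(0, 1, L).
Delete trivial equation 0 =?= 0.
Decompose h/3: 0 =?= 0,  2 =?= 1,  tree(h(tree(true, 2), node(M, true), tree(node(M, true), 2)), 1) =?= L.
Delete trivial equation 0 =?= 0.
Clash: constants 2 and 1 differ; no unifier exists.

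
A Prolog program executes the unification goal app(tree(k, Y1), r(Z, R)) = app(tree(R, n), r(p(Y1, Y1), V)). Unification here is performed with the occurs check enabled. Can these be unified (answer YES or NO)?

Decompose app/2: tree(k, Y1) = tree(R, n),  r(Z, R) = r(p(Y1, Y1), V).
Decompose tree/2: k = R,  Y1 = n.
Bind R := k; substituting into the one remaining equation that mentions R gives: r(Z, k) = r(p(Y1, Y1), V).
Bind Y1 := n; substituting into the remaining equation gives: r(Z, k) = r(p(n, n), V).
Decompose r/2: Z = p(n, n),  k = V.
Bind Z := p(n, n); no other remaining equation mentions Z.
Bind V := k.
No equations remain and no clash or occurs-check failure arose, so a unifier exists.

YES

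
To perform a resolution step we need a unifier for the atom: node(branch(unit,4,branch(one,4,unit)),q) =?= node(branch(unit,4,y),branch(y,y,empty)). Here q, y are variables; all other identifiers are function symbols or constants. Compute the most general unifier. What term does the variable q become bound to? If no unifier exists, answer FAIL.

branch(branch(one,4,unit),branch(one,4,unit),empty)

Decompose node/2: branch(unit,4,branch(one,4,unit)) =?= branch(unit,4,y),  q =?= branch(y,y,empty).
Decompose branch/3: unit =?= unit,  4 =?= 4,  branch(one,4,unit) =?= y.
Delete trivial equation unit =?= unit.
Delete trivial equation 4 =?= 4.
Bind y := branch(one,4,unit); substituting into the remaining equation gives: q =?= branch(branch(one,4,unit),branch(one,4,unit),empty).
Bind q := branch(branch(one,4,unit),branch(one,4,unit),empty).
MGU = { y := branch(one,4,unit), q := branch(branch(one,4,unit),branch(one,4,unit),empty) }, so q := branch(branch(one,4,unit),branch(one,4,unit),empty).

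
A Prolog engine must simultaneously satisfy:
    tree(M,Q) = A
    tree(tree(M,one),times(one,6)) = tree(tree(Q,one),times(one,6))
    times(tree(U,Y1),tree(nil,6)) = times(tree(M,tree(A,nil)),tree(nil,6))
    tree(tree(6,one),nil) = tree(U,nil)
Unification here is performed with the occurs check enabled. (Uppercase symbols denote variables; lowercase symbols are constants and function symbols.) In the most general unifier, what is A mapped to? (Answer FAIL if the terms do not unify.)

tree(tree(6,one),tree(6,one))

Bind A := tree(M,Q); substituting into the one remaining equation that mentions A gives: times(tree(U,Y1),tree(nil,6)) = times(tree(M,tree(tree(M,Q),nil)),tree(nil,6)).
Decompose tree/2: tree(M,one) = tree(Q,one),  times(one,6) = times(one,6).
Decompose tree/2: M = Q,  one = one.
Bind M := Q; substituting into the one remaining equation that mentions M gives: times(tree(U,Y1),tree(nil,6)) = times(tree(Q,tree(tree(Q,Q),nil)),tree(nil,6)). Substituting into the earlier binding gives A := tree(Q,Q).
Delete trivial equation one = one.
Delete trivial equation times(one,6) = times(one,6).
Decompose times/2: tree(U,Y1) = tree(Q,tree(tree(Q,Q),nil)),  tree(nil,6) = tree(nil,6).
Decompose tree/2: U = Q,  Y1 = tree(tree(Q,Q),nil).
Bind U := Q; substituting into the one remaining equation that mentions U gives: tree(tree(6,one),nil) = tree(Q,nil).
Bind Y1 := tree(tree(Q,Q),nil); no other remaining equation mentions Y1.
Delete trivial equation tree(nil,6) = tree(nil,6).
Decompose tree/2: tree(6,one) = Q,  nil = nil.
Bind Q := tree(6,one); no other remaining equation mentions Q. Substituting into the earlier bindings gives A := tree(tree(6,one),tree(6,one)), M := tree(6,one), U := tree(6,one), Y1 := tree(tree(tree(6,one),tree(6,one)),nil).
Delete trivial equation nil = nil.
MGU = { A ↦ tree(tree(6,one),tree(6,one)), M ↦ tree(6,one), U ↦ tree(6,one), Y1 ↦ tree(tree(tree(6,one),tree(6,one)),nil), Q ↦ tree(6,one) }, so A ↦ tree(tree(6,one),tree(6,one)).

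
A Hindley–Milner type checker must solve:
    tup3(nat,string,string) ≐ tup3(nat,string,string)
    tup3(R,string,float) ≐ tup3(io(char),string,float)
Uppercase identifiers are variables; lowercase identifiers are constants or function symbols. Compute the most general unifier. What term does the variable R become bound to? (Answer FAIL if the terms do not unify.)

Delete trivial equation tup3(nat,string,string) ≐ tup3(nat,string,string).
Decompose tup3/3: R ≐ io(char),  string ≐ string,  float ≐ float.
Bind R := io(char); no other remaining equation mentions R.
Delete trivial equation string ≐ string.
Delete trivial equation float ≐ float.
MGU = { R -> io(char) }, so R -> io(char).

io(char)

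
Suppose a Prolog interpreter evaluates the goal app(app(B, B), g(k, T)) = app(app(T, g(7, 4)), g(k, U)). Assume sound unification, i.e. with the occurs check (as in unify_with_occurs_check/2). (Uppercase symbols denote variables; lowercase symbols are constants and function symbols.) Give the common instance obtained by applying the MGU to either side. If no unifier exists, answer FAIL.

app(app(g(7, 4), g(7, 4)), g(k, g(7, 4)))

Decompose app/2: app(B, B) = app(T, g(7, 4)),  g(k, T) = g(k, U).
Decompose app/2: B = T,  B = g(7, 4).
Bind B := T; substituting into the one remaining equation that mentions B gives: T = g(7, 4).
Bind T := g(7, 4); substituting into the remaining equation gives: g(k, g(7, 4)) = g(k, U). Substituting into the earlier binding gives B := g(7, 4).
Decompose g/2: k = k,  g(7, 4) = U.
Delete trivial equation k = k.
Bind U := g(7, 4).
Applying the MGU to either side gives app(app(g(7, 4), g(7, 4)), g(k, g(7, 4))).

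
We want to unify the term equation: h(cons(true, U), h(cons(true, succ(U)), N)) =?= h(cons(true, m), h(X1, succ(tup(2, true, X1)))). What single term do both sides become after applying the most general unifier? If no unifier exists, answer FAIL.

Decompose h/2: cons(true, U) =?= cons(true, m),  h(cons(true, succ(U)), N) =?= h(X1, succ(tup(2, true, X1))).
Decompose cons/2: true =?= true,  U =?= m.
Delete trivial equation true =?= true.
Bind U := m; substituting into the remaining equation gives: h(cons(true, succ(m)), N) =?= h(X1, succ(tup(2, true, X1))).
Decompose h/2: cons(true, succ(m)) =?= X1,  N =?= succ(tup(2, true, X1)).
Bind X1 := cons(true, succ(m)); substituting into the remaining equation gives: N =?= succ(tup(2, true, cons(true, succ(m)))).
Bind N := succ(tup(2, true, cons(true, succ(m)))).
Applying the MGU to either side gives h(cons(true, m), h(cons(true, succ(m)), succ(tup(2, true, cons(true, succ(m)))))).

h(cons(true, m), h(cons(true, succ(m)), succ(tup(2, true, cons(true, succ(m))))))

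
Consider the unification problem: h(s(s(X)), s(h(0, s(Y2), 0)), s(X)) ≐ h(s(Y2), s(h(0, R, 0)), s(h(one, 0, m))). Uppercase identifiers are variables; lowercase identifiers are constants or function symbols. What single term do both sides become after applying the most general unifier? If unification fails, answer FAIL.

Decompose h/3: s(s(X)) ≐ s(Y2),  s(h(0, s(Y2), 0)) ≐ s(h(0, R, 0)),  s(X) ≐ s(h(one, 0, m)).
Decompose s/1: s(X) ≐ Y2.
Bind Y2 := s(X); substituting into the one remaining equation that mentions Y2 gives: s(h(0, s(s(X)), 0)) ≐ s(h(0, R, 0)).
Decompose s/1: h(0, s(s(X)), 0) ≐ h(0, R, 0).
Decompose h/3: 0 ≐ 0,  s(s(X)) ≐ R,  0 ≐ 0.
Delete trivial equation 0 ≐ 0.
Bind R := s(s(X)); no other remaining equation mentions R.
Delete trivial equation 0 ≐ 0.
Decompose s/1: X ≐ h(one, 0, m).
Bind X := h(one, 0, m). Substituting into the earlier bindings gives Y2 := s(h(one, 0, m)), R := s(s(h(one, 0, m))).
Applying the MGU to either side gives h(s(s(h(one, 0, m))), s(h(0, s(s(h(one, 0, m))), 0)), s(h(one, 0, m))).

h(s(s(h(one, 0, m))), s(h(0, s(s(h(one, 0, m))), 0)), s(h(one, 0, m)))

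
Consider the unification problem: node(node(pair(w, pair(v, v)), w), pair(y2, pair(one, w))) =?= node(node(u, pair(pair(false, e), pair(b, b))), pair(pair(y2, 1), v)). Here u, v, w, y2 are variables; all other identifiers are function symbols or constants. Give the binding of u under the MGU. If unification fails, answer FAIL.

Decompose node/2: node(pair(w, pair(v, v)), w) =?= node(u, pair(pair(false, e), pair(b, b))),  pair(y2, pair(one, w)) =?= pair(pair(y2, 1), v).
Decompose node/2: pair(w, pair(v, v)) =?= u,  w =?= pair(pair(false, e), pair(b, b)).
Bind u := pair(w, pair(v, v)); no other remaining equation mentions u.
Bind w := pair(pair(false, e), pair(b, b)); substituting into the remaining equation gives: pair(y2, pair(one, pair(pair(false, e), pair(b, b)))) =?= pair(pair(y2, 1), v). Substituting into the earlier binding gives u := pair(pair(pair(false, e), pair(b, b)), pair(v, v)).
Decompose pair/2: y2 =?= pair(y2, 1),  pair(one, pair(pair(false, e), pair(b, b))) =?= v.
Occurs check fails: y2 occurs in pair(y2, 1); the equation y2 =?= pair(y2, 1) has no finite solution.

FAIL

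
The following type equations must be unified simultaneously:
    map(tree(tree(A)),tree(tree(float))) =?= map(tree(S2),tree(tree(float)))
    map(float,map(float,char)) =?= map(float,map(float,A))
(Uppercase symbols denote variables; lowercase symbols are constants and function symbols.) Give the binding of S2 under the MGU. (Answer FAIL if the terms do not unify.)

Decompose map/2: tree(tree(A)) =?= tree(S2),  tree(tree(float)) =?= tree(tree(float)).
Decompose tree/1: tree(A) =?= S2.
Bind S2 := tree(A); no other remaining equation mentions S2.
Delete trivial equation tree(tree(float)) =?= tree(tree(float)).
Decompose map/2: float =?= float,  map(float,char) =?= map(float,A).
Delete trivial equation float =?= float.
Decompose map/2: float =?= float,  char =?= A.
Delete trivial equation float =?= float.
Bind A := char. Substituting into the earlier binding gives S2 := tree(char).
MGU = { S2 := tree(char), A := char }, so S2 := tree(char).

tree(char)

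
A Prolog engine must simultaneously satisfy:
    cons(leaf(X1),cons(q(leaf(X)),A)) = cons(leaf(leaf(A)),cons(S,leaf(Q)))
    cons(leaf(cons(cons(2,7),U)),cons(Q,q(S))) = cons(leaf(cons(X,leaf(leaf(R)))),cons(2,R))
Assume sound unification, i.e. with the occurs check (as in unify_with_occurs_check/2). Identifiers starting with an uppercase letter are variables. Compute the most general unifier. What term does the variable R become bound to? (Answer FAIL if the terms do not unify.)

Decompose cons/2: leaf(X1) = leaf(leaf(A)),  cons(q(leaf(X)),A) = cons(S,leaf(Q)).
Decompose leaf/1: X1 = leaf(A).
Bind X1 := leaf(A); no other remaining equation mentions X1.
Decompose cons/2: q(leaf(X)) = S,  A = leaf(Q).
Bind S := q(leaf(X)); substituting into the one remaining equation that mentions S gives: cons(leaf(cons(cons(2,7),U)),cons(Q,q(q(leaf(X))))) = cons(leaf(cons(X,leaf(leaf(R)))),cons(2,R)).
Bind A := leaf(Q); no other remaining equation mentions A. Substituting into the earlier binding gives X1 := leaf(leaf(Q)).
Decompose cons/2: leaf(cons(cons(2,7),U)) = leaf(cons(X,leaf(leaf(R)))),  cons(Q,q(q(leaf(X)))) = cons(2,R).
Decompose leaf/1: cons(cons(2,7),U) = cons(X,leaf(leaf(R))).
Decompose cons/2: cons(2,7) = X,  U = leaf(leaf(R)).
Bind X := cons(2,7); substituting into the one remaining equation that mentions X gives: cons(Q,q(q(leaf(cons(2,7))))) = cons(2,R). Substituting into the earlier binding gives S := q(leaf(cons(2,7))).
Bind U := leaf(leaf(R)); no other remaining equation mentions U.
Decompose cons/2: Q = 2,  q(q(leaf(cons(2,7)))) = R.
Bind Q := 2; no other remaining equation mentions Q. Substituting into the earlier bindings gives X1 := leaf(leaf(2)), A := leaf(2).
Bind R := q(q(leaf(cons(2,7)))). Substituting into the earlier binding gives U := leaf(leaf(q(q(leaf(cons(2,7)))))).
MGU = { X1 ↦ leaf(leaf(2)), S ↦ q(leaf(cons(2,7))), A ↦ leaf(2), X ↦ cons(2,7), U ↦ leaf(leaf(q(q(leaf(cons(2,7)))))), Q ↦ 2, R ↦ q(q(leaf(cons(2,7)))) }, so R ↦ q(q(leaf(cons(2,7)))).

q(q(leaf(cons(2,7))))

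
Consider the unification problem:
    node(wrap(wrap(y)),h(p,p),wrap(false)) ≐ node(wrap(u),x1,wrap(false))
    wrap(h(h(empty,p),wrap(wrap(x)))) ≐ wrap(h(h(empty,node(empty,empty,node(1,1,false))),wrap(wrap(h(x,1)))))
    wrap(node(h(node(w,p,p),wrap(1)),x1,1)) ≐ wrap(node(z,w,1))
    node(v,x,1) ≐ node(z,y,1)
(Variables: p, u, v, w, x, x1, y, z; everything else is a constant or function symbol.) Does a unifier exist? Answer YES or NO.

Decompose node/3: wrap(wrap(y)) ≐ wrap(u),  h(p,p) ≐ x1,  wrap(false) ≐ wrap(false).
Decompose wrap/1: wrap(y) ≐ u.
Bind u := wrap(y); no other remaining equation mentions u.
Bind x1 := h(p,p); substituting into the one remaining equation that mentions x1 gives: wrap(node(h(node(w,p,p),wrap(1)),h(p,p),1)) ≐ wrap(node(z,w,1)).
Delete trivial equation wrap(false) ≐ wrap(false).
Decompose wrap/1: h(h(empty,p),wrap(wrap(x))) ≐ h(h(empty,node(empty,empty,node(1,1,false))),wrap(wrap(h(x,1)))).
Decompose h/2: h(empty,p) ≐ h(empty,node(empty,empty,node(1,1,false))),  wrap(wrap(x)) ≐ wrap(wrap(h(x,1))).
Decompose h/2: empty ≐ empty,  p ≐ node(empty,empty,node(1,1,false)).
Delete trivial equation empty ≐ empty.
Bind p := node(empty,empty,node(1,1,false)); substituting into the one remaining equation that mentions p gives: wrap(node(h(node(w,node(empty,empty,node(1,1,false)),node(empty,empty,node(1,1,false))),wrap(1)),h(node(empty,empty,node(1,1,false)),node(empty,empty,node(1,1,false))),1)) ≐ wrap(node(z,w,1)). Substituting into the earlier binding gives x1 := h(node(empty,empty,node(1,1,false)),node(empty,empty,node(1,1,false))).
Decompose wrap/1: wrap(x) ≐ wrap(h(x,1)).
Decompose wrap/1: x ≐ h(x,1).
Occurs check fails: x occurs in h(x,1); the equation x ≐ h(x,1) has no finite solution.

NO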